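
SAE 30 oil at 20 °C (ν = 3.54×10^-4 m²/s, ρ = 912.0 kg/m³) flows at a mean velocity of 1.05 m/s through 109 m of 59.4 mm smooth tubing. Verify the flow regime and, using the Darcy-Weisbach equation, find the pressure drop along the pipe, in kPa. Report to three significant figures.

Re = VD/ν = 1.05·0.05940/3.54×10^-4 = 176 → laminar (Re < 2300)
f = 64/Re = 0.3633
h_f = f(L/D)V²/(2g) = 0.3633·(109/0.05940)·1.05²/(2·9.81) = 37.46 m
Δp = ρg·h_f = 912.0·9.81·37.46 = 335.1 kPa

Δp ≈ 335 kPa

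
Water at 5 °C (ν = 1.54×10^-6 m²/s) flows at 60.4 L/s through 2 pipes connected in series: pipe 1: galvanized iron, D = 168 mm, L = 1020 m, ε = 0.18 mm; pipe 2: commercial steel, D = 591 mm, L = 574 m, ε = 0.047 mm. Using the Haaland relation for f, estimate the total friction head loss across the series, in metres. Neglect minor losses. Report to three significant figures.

Pipe 1: V = 2.725 m/s, Re = 2.97×10^5, ε/D = 0.00107, f = 0.02083, h_1 = f(L/D)V²/2g = 47.85 m
Pipe 2: V = 0.2202 m/s, Re = 8.45×10^4, ε/D = 7.95×10^-5, f = 0.01878, h_2 = f(L/D)V²/2g = 0.04506 m
Series → Q common, losses add: H = Σh = 47.89 m

H ≈ 47.9 m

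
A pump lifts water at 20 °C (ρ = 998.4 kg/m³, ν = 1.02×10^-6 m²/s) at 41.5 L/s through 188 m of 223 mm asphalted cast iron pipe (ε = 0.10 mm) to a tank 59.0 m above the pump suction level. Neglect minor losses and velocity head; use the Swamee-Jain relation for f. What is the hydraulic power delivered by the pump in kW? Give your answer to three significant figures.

P_hyd ≈ 24.3 kW

V = 4Q/(πD²) = 1.063 m/s; Re = 2.32×10^5; ε/D = 4.48×10^-4; f = 0.01840
h_f = f(L/D)V²/2g = 0.8928 m
Total head H = z + h_f = 59.0 + 0.8928 = 59.89 m
P_hyd = ρgQH = 998.4·9.81·0.0415·59.89 = 24.34 kW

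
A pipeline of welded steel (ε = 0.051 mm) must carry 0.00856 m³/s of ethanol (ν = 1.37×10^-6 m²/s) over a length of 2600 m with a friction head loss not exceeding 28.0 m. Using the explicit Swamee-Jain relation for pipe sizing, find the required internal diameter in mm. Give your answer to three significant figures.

Swamee-Jain (Type III): D = 0.66·[ε^1.25·(LQ²/(gh_f))^4.75 + ν·Q^9.4·(L/(gh_f))^5.2]^0.04
LQ²/(gh_f) = 6.936×10^-4; L/(gh_f) = 9.466
Term 1 = ε^1.25·(…)^4.75 = 4.26×10^-21; Term 2 = ν·Q^9.4·(…)^5.2 = 6.00×10^-21
D = 0.66·(4.26×10^-21 + 6.00×10^-21)^0.04 = 0.1047 m = 105 mm
Check: V = 0.994 m/s, Re = 7.60×10^4, f = 0.02114, h_f = 26.4 m ≈ 28.0 m ✓

D ≈ 105 mm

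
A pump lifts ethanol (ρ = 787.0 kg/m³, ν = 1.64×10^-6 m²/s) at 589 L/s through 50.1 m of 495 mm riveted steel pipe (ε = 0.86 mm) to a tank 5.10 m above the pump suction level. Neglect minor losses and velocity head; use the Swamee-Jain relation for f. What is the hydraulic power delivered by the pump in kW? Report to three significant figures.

P_hyd ≈ 28.2 kW

V = 4Q/(πD²) = 3.061 m/s; Re = 9.24×10^5; ε/D = 0.00174; f = 0.02287
h_f = f(L/D)V²/2g = 1.105 m
Total head H = z + h_f = 5.10 + 1.105 = 6.205 m
P_hyd = ρgQH = 787.0·9.81·0.589·6.205 = 28.22 kW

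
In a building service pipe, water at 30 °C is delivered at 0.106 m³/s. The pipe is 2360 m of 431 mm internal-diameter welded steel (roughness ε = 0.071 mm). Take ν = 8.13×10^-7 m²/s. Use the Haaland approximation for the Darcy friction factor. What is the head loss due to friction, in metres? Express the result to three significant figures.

V = 4Q/(πD²) = 4·0.106/(π·0.431²) = 0.7265 m/s
Re = VD/ν = 0.7265·0.431/8.13×10^-7 = 3.85×10^5 → turbulent
ε/D = 0.071/431 = 1.65×10^-4
Haaland: f = 0.01534
h_f = f(L/D)V²/(2g) = 0.01534·(2360/0.431)·0.7265²/(2·9.81) = 2.260 m

h_f ≈ 2.26 m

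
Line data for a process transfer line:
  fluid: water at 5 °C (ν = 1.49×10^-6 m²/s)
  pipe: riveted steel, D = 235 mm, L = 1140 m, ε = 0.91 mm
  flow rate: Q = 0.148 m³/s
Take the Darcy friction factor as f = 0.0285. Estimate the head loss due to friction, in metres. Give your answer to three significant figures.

V = 4Q/(πD²) = 4·0.148/(π·0.235²) = 3.412 m/s
h_f = f(L/D)V²/(2g) = 0.02850·(1140/0.235)·3.412²/(2·9.81) = 82.05 m

h_f ≈ 82.0 m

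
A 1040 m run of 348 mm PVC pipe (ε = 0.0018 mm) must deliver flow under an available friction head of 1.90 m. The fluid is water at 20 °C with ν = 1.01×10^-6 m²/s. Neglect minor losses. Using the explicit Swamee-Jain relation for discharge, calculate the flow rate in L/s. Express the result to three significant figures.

Swamee-Jain (Type II): Q = -0.965·√(gD⁵h_f/L)·ln[ε/(3.7D) + √(3.17ν²L/(gD³h_f))]
√(gD⁵h_f/L) = √(9.81·0.348⁵·1.90/1040) = 0.009564
ε/(3.7D) = 1.40×10^-6; √(3.17ν²L/(gD³h_f)) = 6.54×10^-5
Q = -0.965·0.009564·ln(6.683×10^-5) = 0.08872 m³/s
Check: V = 0.933 m/s, Re = 3.21×10^5, f = 0.01425, h_f = 1.89 m ≈ 1.90 m ✓

Q ≈ 88.7 L/s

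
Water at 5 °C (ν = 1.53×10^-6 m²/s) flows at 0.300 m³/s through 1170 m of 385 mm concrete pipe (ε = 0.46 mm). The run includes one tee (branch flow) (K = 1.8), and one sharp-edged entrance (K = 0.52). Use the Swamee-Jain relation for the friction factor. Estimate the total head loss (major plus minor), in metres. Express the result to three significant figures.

H_L ≈ 22.4 m

V = 4Q/(πD²) = 2.577 m/s; V²/2g = 0.3385 m
Re = 6.48×10^5, ε/D = 0.00119 → f = 0.02103 (Swamee-Jain)
Major: h_f = f(L/D)·V²/2g = 0.02103·3039·0.3385 = 21.63 m
Minor: ΣK = 2.32; h_m = ΣK·V²/2g = 0.7853 m
Total H_L = 21.63 + 0.7853 = 22.42 m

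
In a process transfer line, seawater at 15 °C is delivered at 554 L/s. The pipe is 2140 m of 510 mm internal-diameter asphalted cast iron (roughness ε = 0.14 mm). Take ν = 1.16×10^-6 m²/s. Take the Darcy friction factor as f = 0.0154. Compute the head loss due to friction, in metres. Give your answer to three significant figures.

V = 4Q/(πD²) = 4·0.554/(π·0.510²) = 2.712 m/s
h_f = f(L/D)V²/(2g) = 0.01540·(2140/0.510)·2.712²/(2·9.81) = 24.22 m

h_f ≈ 24.2 m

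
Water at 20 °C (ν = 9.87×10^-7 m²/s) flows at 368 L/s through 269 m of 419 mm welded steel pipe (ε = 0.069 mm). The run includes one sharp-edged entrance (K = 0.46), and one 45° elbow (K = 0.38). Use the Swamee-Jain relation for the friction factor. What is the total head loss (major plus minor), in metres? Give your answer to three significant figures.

V = 4Q/(πD²) = 2.669 m/s; V²/2g = 0.3630 m
Re = 1.13×10^6, ε/D = 1.65×10^-4 → f = 0.01426 (Swamee-Jain)
Major: h_f = f(L/D)·V²/2g = 0.01426·642.0·0.3630 = 3.323 m
Minor: ΣK = 0.840; h_m = ΣK·V²/2g = 0.3050 m
Total H_L = 3.323 + 0.3050 = 3.628 m

H_L ≈ 3.63 m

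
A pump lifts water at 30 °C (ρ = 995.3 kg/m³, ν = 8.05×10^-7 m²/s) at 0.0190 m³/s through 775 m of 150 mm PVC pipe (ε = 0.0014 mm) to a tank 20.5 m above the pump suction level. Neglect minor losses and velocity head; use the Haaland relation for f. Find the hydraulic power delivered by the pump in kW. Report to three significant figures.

V = 4Q/(πD²) = 1.075 m/s; Re = 2.00×10^5; ε/D = 9.33×10^-6; f = 0.01555
h_f = f(L/D)V²/2g = 4.733 m
Total head H = z + h_f = 20.5 + 4.733 = 25.23 m
P_hyd = ρgQH = 995.3·9.81·0.0190·25.23 = 4.681 kW

P_hyd ≈ 4.68 kW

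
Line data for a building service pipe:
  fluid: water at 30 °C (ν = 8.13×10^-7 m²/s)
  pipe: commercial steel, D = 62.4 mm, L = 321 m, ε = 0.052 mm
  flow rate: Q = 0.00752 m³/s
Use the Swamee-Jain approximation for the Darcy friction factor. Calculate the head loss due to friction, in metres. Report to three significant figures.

V = 4Q/(πD²) = 4·0.00752/(π·0.0624²) = 2.459 m/s
Re = VD/ν = 2.459·0.0624/8.13×10^-7 = 1.89×10^5 → turbulent
ε/D = 0.052/62.4 = 8.33×10^-4
Swamee-Jain: f = 0.02059
h_f = f(L/D)V²/(2g) = 0.02059·(321/0.0624)·2.459²/(2·9.81) = 32.64 m

h_f ≈ 32.6 m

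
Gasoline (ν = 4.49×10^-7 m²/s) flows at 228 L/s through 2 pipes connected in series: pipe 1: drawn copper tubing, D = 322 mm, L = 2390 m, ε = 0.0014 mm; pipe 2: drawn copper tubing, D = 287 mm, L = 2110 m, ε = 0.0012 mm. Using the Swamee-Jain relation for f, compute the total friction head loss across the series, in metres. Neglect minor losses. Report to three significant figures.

H ≈ 79.4 m

Pipe 1: V = 2.800 m/s, Re = 2.01×10^6, ε/D = 4.35×10^-6, f = 0.01053, h_1 = f(L/D)V²/2g = 31.21 m
Pipe 2: V = 3.524 m/s, Re = 2.25×10^6, ε/D = 4.18×10^-6, f = 0.01034, h_2 = f(L/D)V²/2g = 48.15 m
Series → Q common, losses add: H = Σh = 79.36 m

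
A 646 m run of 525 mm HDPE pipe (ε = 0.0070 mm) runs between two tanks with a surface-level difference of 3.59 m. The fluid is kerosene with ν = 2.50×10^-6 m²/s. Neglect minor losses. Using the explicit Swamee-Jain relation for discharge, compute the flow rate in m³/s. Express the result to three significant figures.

Swamee-Jain (Type II): Q = -0.965·√(gD⁵h_f/L)·ln[ε/(3.7D) + √(3.17ν²L/(gD³h_f))]
√(gD⁵h_f/L) = √(9.81·0.525⁵·3.59/646) = 0.04663
ε/(3.7D) = 3.60×10^-6; √(3.17ν²L/(gD³h_f)) = 5.01×10^-5
Q = -0.965·0.04663·ln(5.372×10^-5) = 0.4424 m³/s
Check: V = 2.04 m/s, Re = 4.29×10^5, f = 0.01365, h_f = 3.58 m ≈ 3.59 m ✓

Q ≈ 0.442 m³/s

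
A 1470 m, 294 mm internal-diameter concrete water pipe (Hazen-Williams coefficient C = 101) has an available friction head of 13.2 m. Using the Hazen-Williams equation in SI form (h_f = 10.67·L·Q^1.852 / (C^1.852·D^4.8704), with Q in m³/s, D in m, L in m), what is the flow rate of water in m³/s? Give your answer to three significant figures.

Q ≈ 0.0883 m³/s

Rearranging: Q = [h_f·C^1.852·D^4.8704 / (10.67·L)]^(1/1.852)
Q = [13.2·101^1.852·0.294^4.8704 / (10.67·1470)]^0.540 = 0.08828 m³/s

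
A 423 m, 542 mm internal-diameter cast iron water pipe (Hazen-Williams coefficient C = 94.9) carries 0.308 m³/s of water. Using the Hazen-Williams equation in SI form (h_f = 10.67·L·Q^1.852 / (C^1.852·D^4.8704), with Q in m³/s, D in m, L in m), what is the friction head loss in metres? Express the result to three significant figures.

h_f ≈ 2.19 m

h_f = 10.67·423·0.308^1.852 / (94.9^1.852·0.542^4.8704) = 2.192 m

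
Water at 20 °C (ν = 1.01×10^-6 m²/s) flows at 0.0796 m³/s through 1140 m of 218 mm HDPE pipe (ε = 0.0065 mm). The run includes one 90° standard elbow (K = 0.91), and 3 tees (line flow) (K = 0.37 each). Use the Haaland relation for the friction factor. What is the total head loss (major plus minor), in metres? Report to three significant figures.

V = 4Q/(πD²) = 2.133 m/s; V²/2g = 0.2318 m
Re = 4.60×10^5, ε/D = 2.98×10^-5 → f = 0.01360 (Haaland)
Major: h_f = f(L/D)·V²/2g = 0.01360·5229·0.2318 = 16.48 m
Minor: ΣK = 2.02; h_m = ΣK·V²/2g = 0.4682 m
Total H_L = 16.48 + 0.4682 = 16.95 m

H_L ≈ 17.0 m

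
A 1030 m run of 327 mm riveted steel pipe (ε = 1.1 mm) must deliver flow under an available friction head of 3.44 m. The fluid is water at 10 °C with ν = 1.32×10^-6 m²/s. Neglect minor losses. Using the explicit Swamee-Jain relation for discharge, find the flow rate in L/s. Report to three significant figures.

Swamee-Jain (Type II): Q = -0.965·√(gD⁵h_f/L)·ln[ε/(3.7D) + √(3.17ν²L/(gD³h_f))]
√(gD⁵h_f/L) = √(9.81·0.327⁵·3.44/1030) = 0.01107
ε/(3.7D) = 9.09×10^-4; √(3.17ν²L/(gD³h_f)) = 6.94×10^-5
Q = -0.965·0.01107·ln(9.786×10^-4) = 0.07401 m³/s
Check: V = 0.881 m/s, Re = 2.18×10^5, f = 0.02777, h_f = 3.46 m ≈ 3.44 m ✓

Q ≈ 74.0 L/s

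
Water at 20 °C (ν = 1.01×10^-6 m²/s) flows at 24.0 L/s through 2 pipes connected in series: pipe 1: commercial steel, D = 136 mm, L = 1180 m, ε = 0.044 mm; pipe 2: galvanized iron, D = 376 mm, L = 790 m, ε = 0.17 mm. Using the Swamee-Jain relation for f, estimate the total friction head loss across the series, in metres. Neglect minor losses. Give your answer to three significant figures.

H ≈ 21.5 m

Pipe 1: V = 1.652 m/s, Re = 2.22×10^5, ε/D = 3.24×10^-4, f = 0.01773, h_1 = f(L/D)V²/2g = 21.40 m
Pipe 2: V = 0.2161 m/s, Re = 8.05×10^4, ε/D = 4.52×10^-4, f = 0.02082, h_2 = f(L/D)V²/2g = 0.1042 m
Series → Q common, losses add: H = Σh = 21.51 m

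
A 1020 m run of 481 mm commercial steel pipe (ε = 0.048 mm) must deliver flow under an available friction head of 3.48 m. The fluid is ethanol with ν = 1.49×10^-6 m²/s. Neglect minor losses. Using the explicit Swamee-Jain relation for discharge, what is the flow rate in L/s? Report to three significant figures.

Q ≈ 271 L/s

Swamee-Jain (Type II): Q = -0.965·√(gD⁵h_f/L)·ln[ε/(3.7D) + √(3.17ν²L/(gD³h_f))]
√(gD⁵h_f/L) = √(9.81·0.481⁵·3.48/1020) = 0.02936
ε/(3.7D) = 2.70×10^-5; √(3.17ν²L/(gD³h_f)) = 4.35×10^-5
Q = -0.965·0.02936·ln(7.044×10^-5) = 0.2708 m³/s
Check: V = 1.49 m/s, Re = 4.81×10^5, f = 0.01453, h_f = 3.49 m ≈ 3.48 m ✓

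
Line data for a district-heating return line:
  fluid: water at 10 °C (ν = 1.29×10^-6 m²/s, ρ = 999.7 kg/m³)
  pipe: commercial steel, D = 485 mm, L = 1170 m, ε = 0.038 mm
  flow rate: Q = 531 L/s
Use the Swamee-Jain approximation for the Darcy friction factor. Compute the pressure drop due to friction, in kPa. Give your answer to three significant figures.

V = 4Q/(πD²) = 4·0.531/(π·0.485²) = 2.874 m/s
Re = VD/ν = 2.874·0.485/1.29×10^-6 = 1.08×10^6 → turbulent
ε/D = 0.038/485 = 7.84×10^-5
Swamee-Jain: f = 0.01308
h_f = f(L/D)V²/(2g) = 0.01308·(1170/0.485)·2.874²/(2·9.81) = 13.29 m
Δp = ρg·h_f = 999.7·9.81·13.29 = 130.3 kPa

Δp ≈ 130 kPa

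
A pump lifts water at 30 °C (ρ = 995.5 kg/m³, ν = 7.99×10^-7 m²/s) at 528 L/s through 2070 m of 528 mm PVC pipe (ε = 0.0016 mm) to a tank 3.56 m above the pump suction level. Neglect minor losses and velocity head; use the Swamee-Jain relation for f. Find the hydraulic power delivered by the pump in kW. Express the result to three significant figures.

V = 4Q/(πD²) = 2.411 m/s; Re = 1.59×10^6; ε/D = 3.03×10^-6; f = 0.01085
h_f = f(L/D)V²/2g = 12.61 m
Total head H = z + h_f = 3.56 + 12.61 = 16.17 m
P_hyd = ρgQH = 995.5·9.81·0.528·16.17 = 83.36 kW

P_hyd ≈ 83.4 kW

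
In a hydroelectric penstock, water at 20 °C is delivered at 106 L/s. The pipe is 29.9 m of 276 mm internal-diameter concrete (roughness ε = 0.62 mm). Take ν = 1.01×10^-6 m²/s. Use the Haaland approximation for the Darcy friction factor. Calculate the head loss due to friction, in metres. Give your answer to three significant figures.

h_f ≈ 0.425 m

V = 4Q/(πD²) = 4·0.106/(π·0.276²) = 1.772 m/s
Re = VD/ν = 1.772·0.276/1.01×10^-6 = 4.84×10^5 → turbulent
ε/D = 0.62/276 = 0.00225
Haaland: f = 0.02452
h_f = f(L/D)V²/(2g) = 0.02452·(29.9/0.276)·1.772²/(2·9.81) = 0.4249 m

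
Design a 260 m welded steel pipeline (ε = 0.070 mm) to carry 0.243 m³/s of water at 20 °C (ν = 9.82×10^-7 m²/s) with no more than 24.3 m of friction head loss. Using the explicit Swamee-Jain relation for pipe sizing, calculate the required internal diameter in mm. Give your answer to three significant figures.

Swamee-Jain (Type III): D = 0.66·[ε^1.25·(LQ²/(gh_f))^4.75 + ν·Q^9.4·(L/(gh_f))^5.2]^0.04
LQ²/(gh_f) = 0.06440; L/(gh_f) = 1.091
Term 1 = ε^1.25·(…)^4.75 = 1.41×10^-11; Term 2 = ν·Q^9.4·(…)^5.2 = 2.59×10^-12
D = 0.66·(1.41×10^-11 + 2.59×10^-12)^0.04 = 0.2446 m = 245 mm
Check: V = 5.17 m/s, Re = 1.29×10^6, f = 0.01547, h_f = 22.4 m ≈ 24.3 m ✓

D ≈ 245 mm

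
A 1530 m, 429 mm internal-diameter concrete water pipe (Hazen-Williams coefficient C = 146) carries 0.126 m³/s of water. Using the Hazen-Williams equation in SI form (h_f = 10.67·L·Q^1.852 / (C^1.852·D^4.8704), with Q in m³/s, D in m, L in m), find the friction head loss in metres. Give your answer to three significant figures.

h_f ≈ 2.13 m

h_f = 10.67·1530·0.126^1.852 / (146^1.852·0.429^4.8704) = 2.130 m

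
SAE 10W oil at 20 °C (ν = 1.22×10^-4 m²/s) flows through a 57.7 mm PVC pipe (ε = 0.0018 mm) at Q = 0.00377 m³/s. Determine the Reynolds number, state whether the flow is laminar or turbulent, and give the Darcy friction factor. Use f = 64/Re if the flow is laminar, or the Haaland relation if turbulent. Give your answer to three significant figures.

Re ≈ 682; laminar; f = 64/Re ≈ 0.0939

V = 4Q/(πD²) = 1.442 m/s
Re = VD/ν = 1.442·0.0577/1.22×10^-4 = 682
Re < 2300 → laminar → f = 64/Re = 0.09386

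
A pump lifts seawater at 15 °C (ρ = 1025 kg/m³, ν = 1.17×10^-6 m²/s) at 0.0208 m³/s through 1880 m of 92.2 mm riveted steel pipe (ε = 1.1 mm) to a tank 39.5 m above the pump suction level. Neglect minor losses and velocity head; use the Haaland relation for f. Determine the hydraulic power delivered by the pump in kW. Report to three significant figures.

V = 4Q/(πD²) = 3.115 m/s; Re = 2.46×10^5; ε/D = 0.0119; f = 0.04056
h_f = f(L/D)V²/2g = 409.1 m
Total head H = z + h_f = 39.5 + 409.1 = 448.6 m
P_hyd = ρgQH = 1025·9.81·0.0208·448.6 = 93.83 kW

P_hyd ≈ 93.8 kW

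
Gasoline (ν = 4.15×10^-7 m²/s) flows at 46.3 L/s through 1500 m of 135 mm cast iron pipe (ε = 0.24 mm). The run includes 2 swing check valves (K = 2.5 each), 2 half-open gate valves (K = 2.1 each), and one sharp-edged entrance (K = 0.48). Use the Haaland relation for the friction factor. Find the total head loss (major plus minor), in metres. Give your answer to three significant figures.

V = 4Q/(πD²) = 3.235 m/s; V²/2g = 0.5333 m
Re = 1.05×10^6, ε/D = 0.00178 → f = 0.02292 (Haaland)
Major: h_f = f(L/D)·V²/2g = 0.02292·11111·0.5333 = 135.8 m
Minor: ΣK = 9.68; h_m = ΣK·V²/2g = 5.162 m
Total H_L = 135.8 + 5.162 = 141.0 m

H_L ≈ 141 m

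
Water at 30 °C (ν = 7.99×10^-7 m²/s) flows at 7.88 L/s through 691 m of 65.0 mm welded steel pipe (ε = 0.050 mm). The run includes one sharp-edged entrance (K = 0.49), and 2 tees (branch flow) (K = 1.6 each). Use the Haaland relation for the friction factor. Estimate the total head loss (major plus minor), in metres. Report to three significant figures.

V = 4Q/(πD²) = 2.375 m/s; V²/2g = 0.2874 m
Re = 1.93×10^5, ε/D = 7.69×10^-4 → f = 0.01998 (Haaland)
Major: h_f = f(L/D)·V²/2g = 0.01998·10631·0.2874 = 61.06 m
Minor: ΣK = 3.69; h_m = ΣK·V²/2g = 1.061 m
Total H_L = 61.06 + 1.061 = 62.12 m

H_L ≈ 62.1 m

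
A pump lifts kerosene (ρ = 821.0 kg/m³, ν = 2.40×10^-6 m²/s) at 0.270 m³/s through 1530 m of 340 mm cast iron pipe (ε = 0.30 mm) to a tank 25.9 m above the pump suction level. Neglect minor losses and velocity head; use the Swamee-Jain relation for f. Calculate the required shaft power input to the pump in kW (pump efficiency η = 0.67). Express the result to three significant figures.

P_shaft ≈ 215 kW

V = 4Q/(πD²) = 2.974 m/s; Re = 4.21×10^5; ε/D = 8.82×10^-4; f = 0.01995
h_f = f(L/D)V²/2g = 40.46 m
Total head H = z + h_f = 25.9 + 40.46 = 66.36 m
P_hyd = ρgQH = 821.0·9.81·0.270·66.36 = 144.3 kW
P_shaft = P_hyd/η = 144.3/0.67 = 215.4 kW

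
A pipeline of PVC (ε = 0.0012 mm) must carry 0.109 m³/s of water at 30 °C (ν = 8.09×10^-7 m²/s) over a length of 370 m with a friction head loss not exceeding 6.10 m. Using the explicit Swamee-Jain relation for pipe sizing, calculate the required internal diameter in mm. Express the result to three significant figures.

Swamee-Jain (Type III): D = 0.66·[ε^1.25·(LQ²/(gh_f))^4.75 + ν·Q^9.4·(L/(gh_f))^5.2]^0.04
LQ²/(gh_f) = 0.07346; L/(gh_f) = 6.183
Term 1 = ε^1.25·(…)^4.75 = 1.63×10^-13; Term 2 = ν·Q^9.4·(…)^5.2 = 9.42×10^-12
D = 0.66·(1.63×10^-13 + 9.42×10^-12)^0.04 = 0.2392 m = 239 mm
Check: V = 2.43 m/s, Re = 7.17×10^5, f = 0.01239, h_f = 5.74 m ≈ 6.10 m ✓

D ≈ 239 mm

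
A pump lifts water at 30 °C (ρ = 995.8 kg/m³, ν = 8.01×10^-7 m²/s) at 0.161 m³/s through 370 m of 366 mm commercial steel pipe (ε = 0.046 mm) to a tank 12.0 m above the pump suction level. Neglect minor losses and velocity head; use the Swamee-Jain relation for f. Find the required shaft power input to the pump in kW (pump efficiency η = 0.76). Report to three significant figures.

P_shaft ≈ 28.4 kW

V = 4Q/(πD²) = 1.530 m/s; Re = 6.99×10^5; ε/D = 1.26×10^-4; f = 0.01428
h_f = f(L/D)V²/2g = 1.723 m
Total head H = z + h_f = 12.0 + 1.723 = 13.72 m
P_hyd = ρgQH = 995.8·9.81·0.161·13.72 = 21.58 kW
P_shaft = P_hyd/η = 21.58/0.76 = 28.40 kW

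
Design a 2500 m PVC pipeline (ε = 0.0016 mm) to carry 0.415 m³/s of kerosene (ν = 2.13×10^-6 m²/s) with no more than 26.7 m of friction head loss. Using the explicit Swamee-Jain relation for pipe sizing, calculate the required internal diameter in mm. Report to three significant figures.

D ≈ 450 mm

Swamee-Jain (Type III): D = 0.66·[ε^1.25·(LQ²/(gh_f))^4.75 + ν·Q^9.4·(L/(gh_f))^5.2]^0.04
LQ²/(gh_f) = 1.644; L/(gh_f) = 9.545
Term 1 = ε^1.25·(…)^4.75 = 6.03×10^-7; Term 2 = ν·Q^9.4·(…)^5.2 = 6.80×10^-5
D = 0.66·(6.03×10^-7 + 6.80×10^-5)^0.04 = 0.4498 m = 450 mm
Check: V = 2.61 m/s, Re = 5.52×10^5, f = 0.01293, h_f = 25.0 m ≈ 26.7 m ✓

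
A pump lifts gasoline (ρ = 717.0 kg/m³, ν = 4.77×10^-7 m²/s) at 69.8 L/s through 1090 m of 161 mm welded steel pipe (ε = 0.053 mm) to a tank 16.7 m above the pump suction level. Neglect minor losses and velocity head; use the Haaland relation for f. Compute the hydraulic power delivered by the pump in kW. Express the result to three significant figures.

V = 4Q/(πD²) = 3.429 m/s; Re = 1.16×10^6; ε/D = 3.29×10^-4; f = 0.01578
h_f = f(L/D)V²/2g = 64.03 m
Total head H = z + h_f = 16.7 + 64.03 = 80.73 m
P_hyd = ρgQH = 717.0·9.81·0.0698·80.73 = 39.63 kW

P_hyd ≈ 39.6 kW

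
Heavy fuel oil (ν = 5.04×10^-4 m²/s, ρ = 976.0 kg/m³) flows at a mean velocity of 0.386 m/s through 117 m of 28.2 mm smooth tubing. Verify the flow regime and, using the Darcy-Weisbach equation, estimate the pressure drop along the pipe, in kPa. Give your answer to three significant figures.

Δp ≈ 894 kPa

Re = VD/ν = 0.386·0.02820/5.04×10^-4 = 21.6 → laminar (Re < 2300)
f = 64/Re = 2.963
h_f = f(L/D)V²/(2g) = 2.963·(117/0.02820)·0.386²/(2·9.81) = 93.37 m
Δp = ρg·h_f = 976.0·9.81·93.37 = 893.9 kPa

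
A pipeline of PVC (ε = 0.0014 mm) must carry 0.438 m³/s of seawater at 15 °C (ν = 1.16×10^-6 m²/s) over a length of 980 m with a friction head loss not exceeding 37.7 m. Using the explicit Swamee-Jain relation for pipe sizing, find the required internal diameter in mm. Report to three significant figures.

D ≈ 343 mm

Swamee-Jain (Type III): D = 0.66·[ε^1.25·(LQ²/(gh_f))^4.75 + ν·Q^9.4·(L/(gh_f))^5.2]^0.04
LQ²/(gh_f) = 0.5084; L/(gh_f) = 2.650
Term 1 = ε^1.25·(…)^4.75 = 1.94×10^-9; Term 2 = ν·Q^9.4·(…)^5.2 = 7.85×10^-8
D = 0.66·(1.94×10^-9 + 7.85×10^-8)^0.04 = 0.3434 m = 343 mm
Check: V = 4.73 m/s, Re = 1.40×10^6, f = 0.01110, h_f = 36.1 m ≈ 37.7 m ✓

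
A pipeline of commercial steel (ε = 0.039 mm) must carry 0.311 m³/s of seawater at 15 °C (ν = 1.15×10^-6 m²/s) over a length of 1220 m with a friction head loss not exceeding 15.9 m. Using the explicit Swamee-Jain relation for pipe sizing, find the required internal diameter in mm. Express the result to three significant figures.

D ≈ 388 mm

Swamee-Jain (Type III): D = 0.66·[ε^1.25·(LQ²/(gh_f))^4.75 + ν·Q^9.4·(L/(gh_f))^5.2]^0.04
LQ²/(gh_f) = 0.7565; L/(gh_f) = 7.822
Term 1 = ε^1.25·(…)^4.75 = 8.19×10^-7; Term 2 = ν·Q^9.4·(…)^5.2 = 8.67×10^-7
D = 0.66·(8.19×10^-7 + 8.67×10^-7)^0.04 = 0.3878 m = 388 mm
Check: V = 2.63 m/s, Re = 8.88×10^5, f = 0.01365, h_f = 15.2 m ≈ 15.9 m ✓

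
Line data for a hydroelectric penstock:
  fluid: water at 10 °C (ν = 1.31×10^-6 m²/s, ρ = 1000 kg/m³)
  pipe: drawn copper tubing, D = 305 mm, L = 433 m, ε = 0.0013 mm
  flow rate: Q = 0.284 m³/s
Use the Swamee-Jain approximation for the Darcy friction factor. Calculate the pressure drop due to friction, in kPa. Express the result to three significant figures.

V = 4Q/(πD²) = 4·0.284/(π·0.305²) = 3.887 m/s
Re = VD/ν = 3.887·0.305/1.31×10^-6 = 9.05×10^5 → turbulent
ε/D = 0.0013/305 = 4.26×10^-6
Swamee-Jain: f = 0.01191
h_f = f(L/D)V²/(2g) = 0.01191·(433/0.305)·3.887²/(2·9.81) = 13.02 m
Δp = ρg·h_f = 1000·9.81·13.02 = 127.7 kPa

Δp ≈ 128 kPa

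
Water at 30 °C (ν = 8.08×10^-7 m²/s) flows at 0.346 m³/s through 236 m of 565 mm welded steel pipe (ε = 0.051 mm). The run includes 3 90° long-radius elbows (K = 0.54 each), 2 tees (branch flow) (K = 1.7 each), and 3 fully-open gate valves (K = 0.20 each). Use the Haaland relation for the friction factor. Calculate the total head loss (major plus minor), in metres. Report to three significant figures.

H_L ≈ 1.08 m

V = 4Q/(πD²) = 1.380 m/s; V²/2g = 0.09707 m
Re = 9.65×10^5, ε/D = 9.03×10^-5 → f = 0.01322 (Haaland)
Major: h_f = f(L/D)·V²/2g = 0.01322·417.7·0.09707 = 0.5361 m
Minor: ΣK = 5.62; h_m = ΣK·V²/2g = 0.5455 m
Total H_L = 0.5361 + 0.5455 = 1.082 m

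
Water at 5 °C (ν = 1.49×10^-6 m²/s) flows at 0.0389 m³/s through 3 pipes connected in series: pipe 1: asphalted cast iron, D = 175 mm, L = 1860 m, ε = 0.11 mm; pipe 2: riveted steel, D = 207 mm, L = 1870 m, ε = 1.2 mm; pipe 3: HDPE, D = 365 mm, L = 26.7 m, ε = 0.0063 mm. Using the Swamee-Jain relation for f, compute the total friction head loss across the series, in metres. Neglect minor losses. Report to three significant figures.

Pipe 1: V = 1.617 m/s, Re = 1.90×10^5, ε/D = 6.29×10^-4, f = 0.01966, h_1 = f(L/D)V²/2g = 27.86 m
Pipe 2: V = 1.156 m/s, Re = 1.61×10^5, ε/D = 0.00580, f = 0.03250, h_2 = f(L/D)V²/2g = 20.00 m
Pipe 3: V = 0.3718 m/s, Re = 9.11×10^4, ε/D = 1.73×10^-5, f = 0.01832, h_3 = f(L/D)V²/2g = 0.009439 m
Series → Q common, losses add: H = Σh = 47.87 m

H ≈ 47.9 m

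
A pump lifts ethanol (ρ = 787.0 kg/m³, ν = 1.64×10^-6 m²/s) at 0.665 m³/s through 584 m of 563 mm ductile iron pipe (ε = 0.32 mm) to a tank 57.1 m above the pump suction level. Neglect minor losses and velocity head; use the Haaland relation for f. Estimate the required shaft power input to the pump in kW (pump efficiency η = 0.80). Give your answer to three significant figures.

P_shaft ≈ 409 kW

V = 4Q/(πD²) = 2.671 m/s; Re = 9.17×10^5; ε/D = 5.68×10^-4; f = 0.01766
h_f = f(L/D)V²/2g = 6.663 m
Total head H = z + h_f = 57.1 + 6.663 = 63.76 m
P_hyd = ρgQH = 787.0·9.81·0.665·63.76 = 327.4 kW
P_shaft = P_hyd/η = 327.4/0.80 = 409.2 kW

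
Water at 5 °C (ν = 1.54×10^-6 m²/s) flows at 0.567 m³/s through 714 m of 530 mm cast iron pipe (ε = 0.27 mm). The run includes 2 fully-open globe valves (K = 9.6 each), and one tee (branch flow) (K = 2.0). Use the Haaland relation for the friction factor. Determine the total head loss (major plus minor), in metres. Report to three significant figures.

H_L ≈ 15.0 m

V = 4Q/(πD²) = 2.570 m/s; V²/2g = 0.3367 m
Re = 8.84×10^5, ε/D = 5.09×10^-4 → f = 0.01729 (Haaland)
Major: h_f = f(L/D)·V²/2g = 0.01729·1347·0.3367 = 7.842 m
Minor: ΣK = 21.2; h_m = ΣK·V²/2g = 7.137 m
Total H_L = 7.842 + 7.137 = 14.98 m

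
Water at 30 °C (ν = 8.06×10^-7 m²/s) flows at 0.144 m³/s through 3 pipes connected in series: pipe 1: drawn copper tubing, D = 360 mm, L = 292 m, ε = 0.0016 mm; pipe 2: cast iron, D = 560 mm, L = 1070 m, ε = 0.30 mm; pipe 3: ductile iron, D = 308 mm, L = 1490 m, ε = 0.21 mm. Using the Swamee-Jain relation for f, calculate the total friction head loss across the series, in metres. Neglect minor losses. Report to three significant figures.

H ≈ 18.8 m

Pipe 1: V = 1.415 m/s, Re = 6.32×10^5, ε/D = 4.44×10^-6, f = 0.01264, h_1 = f(L/D)V²/2g = 1.046 m
Pipe 2: V = 0.5847 m/s, Re = 4.06×10^5, ε/D = 5.36×10^-4, f = 0.01819, h_2 = f(L/D)V²/2g = 0.6055 m
Pipe 3: V = 1.933 m/s, Re = 7.39×10^5, ε/D = 6.82×10^-4, f = 0.01857, h_3 = f(L/D)V²/2g = 17.11 m
Series → Q common, losses add: H = Σh = 18.76 m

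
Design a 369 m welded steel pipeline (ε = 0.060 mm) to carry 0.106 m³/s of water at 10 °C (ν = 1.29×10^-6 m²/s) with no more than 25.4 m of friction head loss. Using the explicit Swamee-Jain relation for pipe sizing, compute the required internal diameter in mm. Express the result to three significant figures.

Swamee-Jain (Type III): D = 0.66·[ε^1.25·(LQ²/(gh_f))^4.75 + ν·Q^9.4·(L/(gh_f))^5.2]^0.04
LQ²/(gh_f) = 0.01664; L/(gh_f) = 1.481
Term 1 = ε^1.25·(…)^4.75 = 1.88×10^-14; Term 2 = ν·Q^9.4·(…)^5.2 = 6.84×10^-15
D = 0.66·(1.88×10^-14 + 6.84×10^-15)^0.04 = 0.1887 m = 189 mm
Check: V = 3.79 m/s, Re = 5.54×10^5, f = 0.01640, h_f = 23.5 m ≈ 25.4 m ✓

D ≈ 189 mm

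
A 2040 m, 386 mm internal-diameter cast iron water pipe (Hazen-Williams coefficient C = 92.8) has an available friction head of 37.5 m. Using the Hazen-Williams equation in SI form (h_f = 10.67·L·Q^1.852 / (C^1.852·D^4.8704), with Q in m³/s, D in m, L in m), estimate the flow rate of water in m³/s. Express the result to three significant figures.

Rearranging: Q = [h_f·C^1.852·D^4.8704 / (10.67·L)]^(1/1.852)
Q = [37.5·92.8^1.852·0.386^4.8704 / (10.67·2040)]^0.540 = 0.2444 m³/s

Q ≈ 0.244 m³/s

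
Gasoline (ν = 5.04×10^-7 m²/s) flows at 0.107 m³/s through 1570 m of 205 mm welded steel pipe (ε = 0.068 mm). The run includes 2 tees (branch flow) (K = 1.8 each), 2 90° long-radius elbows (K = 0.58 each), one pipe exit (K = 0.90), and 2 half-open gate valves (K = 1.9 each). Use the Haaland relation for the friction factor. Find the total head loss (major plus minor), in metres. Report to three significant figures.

H_L ≈ 69.7 m

V = 4Q/(πD²) = 3.242 m/s; V²/2g = 0.5356 m
Re = 1.32×10^6, ε/D = 3.32×10^-4 → f = 0.01575 (Haaland)
Major: h_f = f(L/D)·V²/2g = 0.01575·7659·0.5356 = 64.60 m
Minor: ΣK = 9.46; h_m = ΣK·V²/2g = 5.067 m
Total H_L = 64.60 + 5.067 = 69.66 m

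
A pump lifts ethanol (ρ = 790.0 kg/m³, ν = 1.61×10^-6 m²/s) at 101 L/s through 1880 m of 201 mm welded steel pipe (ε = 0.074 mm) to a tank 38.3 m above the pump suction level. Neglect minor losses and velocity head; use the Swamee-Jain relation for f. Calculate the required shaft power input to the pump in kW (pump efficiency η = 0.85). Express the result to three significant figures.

P_shaft ≈ 112 kW

V = 4Q/(πD²) = 3.183 m/s; Re = 3.97×10^5; ε/D = 3.68×10^-4; f = 0.01715
h_f = f(L/D)V²/2g = 82.82 m
Total head H = z + h_f = 38.3 + 82.82 = 121.1 m
P_hyd = ρgQH = 790.0·9.81·0.101·121.1 = 94.81 kW
P_shaft = P_hyd/η = 94.81/0.85 = 111.5 kW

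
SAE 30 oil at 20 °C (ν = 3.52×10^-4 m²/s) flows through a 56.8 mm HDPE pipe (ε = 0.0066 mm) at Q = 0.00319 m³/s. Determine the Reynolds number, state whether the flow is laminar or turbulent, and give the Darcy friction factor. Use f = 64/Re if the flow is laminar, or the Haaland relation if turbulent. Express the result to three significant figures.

Re ≈ 203; laminar; f = 64/Re ≈ 0.315

V = 4Q/(πD²) = 1.259 m/s
Re = VD/ν = 1.259·0.0568/3.52×10^-4 = 203
Re < 2300 → laminar → f = 64/Re = 0.3150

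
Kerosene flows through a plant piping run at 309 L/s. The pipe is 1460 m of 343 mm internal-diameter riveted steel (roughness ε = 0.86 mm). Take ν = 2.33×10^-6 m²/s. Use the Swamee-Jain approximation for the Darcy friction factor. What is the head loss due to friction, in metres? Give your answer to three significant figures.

h_f ≈ 61.4 m

V = 4Q/(πD²) = 4·0.309/(π·0.343²) = 3.344 m/s
Re = VD/ν = 3.344·0.343/2.33×10^-6 = 4.92×10^5 → turbulent
ε/D = 0.86/343 = 0.00251
Swamee-Jain: f = 0.02532
h_f = f(L/D)V²/(2g) = 0.02532·(1460/0.343)·3.344²/(2·9.81) = 61.43 m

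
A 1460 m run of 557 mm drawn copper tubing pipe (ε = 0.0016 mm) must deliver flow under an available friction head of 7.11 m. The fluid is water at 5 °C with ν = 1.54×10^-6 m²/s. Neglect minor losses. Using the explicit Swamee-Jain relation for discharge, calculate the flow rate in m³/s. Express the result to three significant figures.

Swamee-Jain (Type II): Q = -0.965·√(gD⁵h_f/L)·ln[ε/(3.7D) + √(3.17ν²L/(gD³h_f))]
√(gD⁵h_f/L) = √(9.81·0.557⁵·7.11/1460) = 0.05061
ε/(3.7D) = 7.76×10^-7; √(3.17ν²L/(gD³h_f)) = 3.02×10^-5
Q = -0.965·0.05061·ln(3.095×10^-5) = 0.5071 m³/s
Check: V = 2.08 m/s, Re = 7.53×10^5, f = 0.01224, h_f = 7.08 m ≈ 7.11 m ✓

Q ≈ 0.507 m³/s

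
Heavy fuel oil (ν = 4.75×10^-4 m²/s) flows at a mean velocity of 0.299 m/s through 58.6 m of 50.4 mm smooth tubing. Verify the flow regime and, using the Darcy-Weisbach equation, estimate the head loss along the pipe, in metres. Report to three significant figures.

Re = VD/ν = 0.299·0.05040/4.75×10^-4 = 31.7 → laminar (Re < 2300)
f = 64/Re = 2.017
h_f = f(L/D)V²/(2g) = 2.017·(58.6/0.05040)·0.299²/(2·9.81) = 10.69 m

h_f ≈ 10.7 m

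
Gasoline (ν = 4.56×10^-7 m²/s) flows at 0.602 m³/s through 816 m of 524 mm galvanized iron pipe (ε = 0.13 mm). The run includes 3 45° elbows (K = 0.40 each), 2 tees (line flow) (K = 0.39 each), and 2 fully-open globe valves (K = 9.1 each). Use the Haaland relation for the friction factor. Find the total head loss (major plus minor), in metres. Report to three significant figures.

H_L ≈ 17.1 m

V = 4Q/(πD²) = 2.792 m/s; V²/2g = 0.3972 m
Re = 3.21×10^6, ε/D = 2.48×10^-4 → f = 0.01462 (Haaland)
Major: h_f = f(L/D)·V²/2g = 0.01462·1557·0.3972 = 9.044 m
Minor: ΣK = 20.2; h_m = ΣK·V²/2g = 8.015 m
Total H_L = 9.044 + 8.015 = 17.06 m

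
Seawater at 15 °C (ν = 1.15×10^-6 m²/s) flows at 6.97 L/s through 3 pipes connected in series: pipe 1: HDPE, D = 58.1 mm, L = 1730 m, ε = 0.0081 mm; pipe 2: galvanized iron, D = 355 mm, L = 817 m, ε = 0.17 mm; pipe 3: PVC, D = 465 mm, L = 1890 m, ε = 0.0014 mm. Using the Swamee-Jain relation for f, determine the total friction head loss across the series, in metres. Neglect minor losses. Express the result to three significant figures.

H ≈ 187 m

Pipe 1: V = 2.629 m/s, Re = 1.33×10^5, ε/D = 1.39×10^-4, f = 0.01779, h_1 = f(L/D)V²/2g = 186.6 m
Pipe 2: V = 0.07042 m/s, Re = 2.17×10^4, ε/D = 4.79×10^-4, f = 0.02648, h_2 = f(L/D)V²/2g = 0.01540 m
Pipe 3: V = 0.04104 m/s, Re = 1.66×10^4, ε/D = 3.01×10^-6, f = 0.02707, h_3 = f(L/D)V²/2g = 0.009448 m
Series → Q common, losses add: H = Σh = 186.6 m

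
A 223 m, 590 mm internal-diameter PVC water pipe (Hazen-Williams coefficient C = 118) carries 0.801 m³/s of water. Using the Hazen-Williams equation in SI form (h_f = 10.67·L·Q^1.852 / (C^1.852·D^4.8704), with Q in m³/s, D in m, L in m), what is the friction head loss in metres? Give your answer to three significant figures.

h_f = 10.67·223·0.801^1.852 / (118^1.852·0.590^4.8704) = 2.999 m

h_f ≈ 3.00 m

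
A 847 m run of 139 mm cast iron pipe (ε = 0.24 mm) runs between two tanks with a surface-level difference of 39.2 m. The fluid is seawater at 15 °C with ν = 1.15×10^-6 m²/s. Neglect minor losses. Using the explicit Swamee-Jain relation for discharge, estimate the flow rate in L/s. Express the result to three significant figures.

Swamee-Jain (Type II): Q = -0.965·√(gD⁵h_f/L)·ln[ε/(3.7D) + √(3.17ν²L/(gD³h_f))]
√(gD⁵h_f/L) = √(9.81·0.139⁵·39.2/847) = 0.004854
ε/(3.7D) = 4.67×10^-4; √(3.17ν²L/(gD³h_f)) = 5.86×10^-5
Q = -0.965·0.004854·ln(5.253×10^-4) = 0.03537 m³/s
Check: V = 2.33 m/s, Re = 2.82×10^5, f = 0.02339, h_f = 39.5 m ≈ 39.2 m ✓

Q ≈ 35.4 L/s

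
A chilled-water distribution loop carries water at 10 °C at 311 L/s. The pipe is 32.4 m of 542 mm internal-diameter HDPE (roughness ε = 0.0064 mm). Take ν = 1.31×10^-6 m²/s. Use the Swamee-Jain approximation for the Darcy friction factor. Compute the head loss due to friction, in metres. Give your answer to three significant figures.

h_f ≈ 0.0722 m

V = 4Q/(πD²) = 4·0.311/(π·0.542²) = 1.348 m/s
Re = VD/ν = 1.348·0.542/1.31×10^-6 = 5.58×10^5 → turbulent
ε/D = 0.0064/542 = 1.18×10^-5
Swamee-Jain: f = 0.01304
h_f = f(L/D)V²/(2g) = 0.01304·(32.4/0.542)·1.348²/(2·9.81) = 0.07219 m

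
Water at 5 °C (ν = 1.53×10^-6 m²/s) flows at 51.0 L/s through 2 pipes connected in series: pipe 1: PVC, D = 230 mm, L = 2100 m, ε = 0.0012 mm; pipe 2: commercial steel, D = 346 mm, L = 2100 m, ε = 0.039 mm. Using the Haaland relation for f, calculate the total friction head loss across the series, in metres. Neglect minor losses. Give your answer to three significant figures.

H ≈ 12.7 m

Pipe 1: V = 1.228 m/s, Re = 1.85×10^5, ε/D = 5.22×10^-6, f = 0.01577, h_1 = f(L/D)V²/2g = 11.06 m
Pipe 2: V = 0.5424 m/s, Re = 1.23×10^5, ε/D = 1.13×10^-4, f = 0.01766, h_2 = f(L/D)V²/2g = 1.607 m
Series → Q common, losses add: H = Σh = 12.67 m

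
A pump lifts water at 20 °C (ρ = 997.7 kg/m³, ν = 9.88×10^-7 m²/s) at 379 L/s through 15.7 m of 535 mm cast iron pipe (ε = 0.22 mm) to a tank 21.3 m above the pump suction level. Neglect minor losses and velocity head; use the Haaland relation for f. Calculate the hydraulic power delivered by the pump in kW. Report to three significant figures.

V = 4Q/(πD²) = 1.686 m/s; Re = 9.13×10^5; ε/D = 4.11×10^-4; f = 0.01657
h_f = f(L/D)V²/2g = 0.07046 m
Total head H = z + h_f = 21.3 + 0.07046 = 21.37 m
P_hyd = ρgQH = 997.7·9.81·0.379·21.37 = 79.27 kW

P_hyd ≈ 79.3 kW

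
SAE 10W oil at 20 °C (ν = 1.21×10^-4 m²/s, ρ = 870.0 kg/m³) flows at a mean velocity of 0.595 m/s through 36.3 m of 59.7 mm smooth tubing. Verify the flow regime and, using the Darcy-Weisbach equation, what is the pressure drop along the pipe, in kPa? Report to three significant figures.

Re = VD/ν = 0.595·0.05970/1.21×10^-4 = 294 → laminar (Re < 2300)
f = 64/Re = 0.2180
h_f = f(L/D)V²/(2g) = 0.2180·(36.3/0.05970)·0.595²/(2·9.81) = 2.392 m
Δp = ρg·h_f = 870.0·9.81·2.392 = 20.41 kPa

Δp ≈ 20.4 kPa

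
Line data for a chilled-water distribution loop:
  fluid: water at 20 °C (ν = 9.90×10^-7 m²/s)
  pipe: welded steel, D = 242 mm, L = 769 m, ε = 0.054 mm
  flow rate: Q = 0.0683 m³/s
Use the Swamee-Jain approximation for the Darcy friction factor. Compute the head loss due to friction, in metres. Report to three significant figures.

V = 4Q/(πD²) = 4·0.0683/(π·0.242²) = 1.485 m/s
Re = VD/ν = 1.485·0.242/9.90×10^-7 = 3.63×10^5 → turbulent
ε/D = 0.054/242 = 2.23×10^-4
Swamee-Jain: f = 0.01618
h_f = f(L/D)V²/(2g) = 0.01618·(769/0.242)·1.485²/(2·9.81) = 5.777 m

h_f ≈ 5.78 m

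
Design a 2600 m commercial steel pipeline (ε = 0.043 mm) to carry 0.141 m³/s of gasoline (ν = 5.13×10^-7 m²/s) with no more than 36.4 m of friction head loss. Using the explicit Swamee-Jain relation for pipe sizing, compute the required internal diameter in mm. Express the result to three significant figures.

Swamee-Jain (Type III): D = 0.66·[ε^1.25·(LQ²/(gh_f))^4.75 + ν·Q^9.4·(L/(gh_f))^5.2]^0.04
LQ²/(gh_f) = 0.1448; L/(gh_f) = 7.281
Term 1 = ε^1.25·(…)^4.75 = 3.59×10^-10; Term 2 = ν·Q^9.4·(…)^5.2 = 1.57×10^-10
D = 0.66·(3.59×10^-10 + 1.57×10^-10)^0.04 = 0.2806 m = 281 mm
Check: V = 2.28 m/s, Re = 1.25×10^6, f = 0.01403, h_f = 34.5 m ≈ 36.4 m ✓

D ≈ 281 mm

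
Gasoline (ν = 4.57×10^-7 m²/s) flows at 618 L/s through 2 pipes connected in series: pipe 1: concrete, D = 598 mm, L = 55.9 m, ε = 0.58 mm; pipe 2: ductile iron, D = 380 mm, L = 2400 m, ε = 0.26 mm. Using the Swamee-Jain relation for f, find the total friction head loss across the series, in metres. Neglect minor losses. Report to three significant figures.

H ≈ 173 m

Pipe 1: V = 2.200 m/s, Re = 2.88×10^6, ε/D = 9.70×10^-4, f = 0.01965, h_1 = f(L/D)V²/2g = 0.4532 m
Pipe 2: V = 5.449 m/s, Re = 4.53×10^6, ε/D = 6.84×10^-4, f = 0.01807, h_2 = f(L/D)V²/2g = 172.7 m
Series → Q common, losses add: H = Σh = 173.2 m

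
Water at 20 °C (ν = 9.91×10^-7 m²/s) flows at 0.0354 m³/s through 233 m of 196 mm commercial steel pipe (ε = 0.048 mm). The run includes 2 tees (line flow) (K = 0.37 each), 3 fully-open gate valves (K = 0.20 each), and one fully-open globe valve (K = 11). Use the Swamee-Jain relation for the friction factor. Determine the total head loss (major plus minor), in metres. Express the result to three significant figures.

H_L ≈ 2.29 m

V = 4Q/(πD²) = 1.173 m/s; V²/2g = 0.07016 m
Re = 2.32×10^5, ε/D = 2.45×10^-4 → f = 0.01713 (Swamee-Jain)
Major: h_f = f(L/D)·V²/2g = 0.01713·1189·0.07016 = 1.429 m
Minor: ΣK = 12.3; h_m = ΣK·V²/2g = 0.8658 m
Total H_L = 1.429 + 0.8658 = 2.295 m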